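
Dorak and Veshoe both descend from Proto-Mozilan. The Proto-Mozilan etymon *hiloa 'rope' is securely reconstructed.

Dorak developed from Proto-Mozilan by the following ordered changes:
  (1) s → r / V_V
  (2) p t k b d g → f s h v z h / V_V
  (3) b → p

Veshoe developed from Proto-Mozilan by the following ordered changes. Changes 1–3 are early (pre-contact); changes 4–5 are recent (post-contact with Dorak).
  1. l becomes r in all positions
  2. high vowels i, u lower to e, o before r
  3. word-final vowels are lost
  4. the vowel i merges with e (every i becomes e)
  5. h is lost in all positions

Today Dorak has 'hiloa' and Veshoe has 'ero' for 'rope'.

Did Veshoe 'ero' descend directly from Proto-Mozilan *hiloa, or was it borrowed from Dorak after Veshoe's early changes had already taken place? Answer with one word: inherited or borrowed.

inherited

If inherited, *hiloa would pass through all of Veshoe's changes:
Veshoe: *hiloa
  hiloa → hiroa   [unconditioned shift]
  hiroa → heroa   [pre-rhotic lowering]
  heroa → hero   [apocope]
  hero (rule 4 does not apply)
  hero → ero   [h-loss]
  giving Veshoe ero.
If borrowed from Dorak 'hiloa' after the early changes, it would undergo only the recent ones:
  rule 4 (vowel merger): hiloa → heloa
  rule 5 (h-loss): heloa → eloa
  ⇒ as a loan: eloa
Veshoe 'ero' matches the inherited outcome exactly, so it is an inherited cognate, not a loan.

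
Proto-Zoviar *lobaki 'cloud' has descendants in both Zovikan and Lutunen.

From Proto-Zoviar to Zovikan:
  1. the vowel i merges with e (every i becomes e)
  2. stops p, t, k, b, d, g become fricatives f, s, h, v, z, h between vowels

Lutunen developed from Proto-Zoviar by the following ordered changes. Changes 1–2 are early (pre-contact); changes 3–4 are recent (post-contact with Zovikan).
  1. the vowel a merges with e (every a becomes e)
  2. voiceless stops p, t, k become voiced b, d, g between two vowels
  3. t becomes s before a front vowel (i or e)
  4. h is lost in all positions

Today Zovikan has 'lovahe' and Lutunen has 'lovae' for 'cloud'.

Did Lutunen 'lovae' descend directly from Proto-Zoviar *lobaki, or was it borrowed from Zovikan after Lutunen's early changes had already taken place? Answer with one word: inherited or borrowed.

If inherited, *lobaki would pass through all of Lutunen's changes:
Lutunen: *lobaki
  lobaki → lobeki   [vowel merger]
  lobeki → lobegi   [intervocalic voicing]
  lobegi (rule 3 does not apply)
  lobegi (rule 4 does not apply)
  giving Lutunen lobegi.
If borrowed from Zovikan 'lovahe' after the early changes, it would undergo only the recent ones:
  rule 3 (palatalisation): no change (lovahe)
  rule 4 (h-loss): lovahe → lovae
  ⇒ as a loan: lovae
Lutunen 'lovae' matches the loan outcome 'lovae', not the inherited 'lobegi' — it skipped the early Lutunen changes, so it was borrowed from Zovikan.

borrowed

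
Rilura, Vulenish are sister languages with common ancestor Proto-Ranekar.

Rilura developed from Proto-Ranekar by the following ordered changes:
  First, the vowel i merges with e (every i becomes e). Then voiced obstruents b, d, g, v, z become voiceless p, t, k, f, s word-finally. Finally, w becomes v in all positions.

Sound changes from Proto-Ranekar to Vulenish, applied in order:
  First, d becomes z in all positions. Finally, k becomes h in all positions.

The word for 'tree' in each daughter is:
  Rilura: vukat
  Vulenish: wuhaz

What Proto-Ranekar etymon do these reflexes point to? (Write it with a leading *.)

Position 5: Rilura has t, Vulenish has z. Taking the neighbouring segments as reconstructed: Rilura t could go back to *t or *d; Vulenish z could go back to *d or *z — the one source consistent with every daughter is *d.
Position 1: Rilura has v, Vulenish has w. Vulenish preserves w here (none of its changes turn any other segment into w), so the proto-segment is *w.
Position 3: Rilura has k, Vulenish has h. Taking the neighbouring segments as reconstructed: Rilura k can only go back to *k; Vulenish h could go back to *k or *h — the one source consistent with every daughter is *k.
This points to *wukad. Verify forward in each daughter:
Rilura: *wukad > wukat > vukat  (by final devoicing, unconditioned shift)
Vulenish: *wukad > wukaz > wuhaz  (by unconditioned shift, unconditioned shift)
Only *wukad yields all of Rilura vukat, Vulenish wuhaz.

*wukad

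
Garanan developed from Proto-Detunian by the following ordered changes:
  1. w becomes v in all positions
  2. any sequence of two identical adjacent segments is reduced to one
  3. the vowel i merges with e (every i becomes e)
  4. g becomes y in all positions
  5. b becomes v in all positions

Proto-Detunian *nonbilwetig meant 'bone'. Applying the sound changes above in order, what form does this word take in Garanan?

nonvelvetey

Garanan: *nonbilwetig > nonbilvetig > nonbelveteg > nonbelvetey > nonvelvetey  (by unconditioned shift, vowel merger, unconditioned shift, unconditioned shift)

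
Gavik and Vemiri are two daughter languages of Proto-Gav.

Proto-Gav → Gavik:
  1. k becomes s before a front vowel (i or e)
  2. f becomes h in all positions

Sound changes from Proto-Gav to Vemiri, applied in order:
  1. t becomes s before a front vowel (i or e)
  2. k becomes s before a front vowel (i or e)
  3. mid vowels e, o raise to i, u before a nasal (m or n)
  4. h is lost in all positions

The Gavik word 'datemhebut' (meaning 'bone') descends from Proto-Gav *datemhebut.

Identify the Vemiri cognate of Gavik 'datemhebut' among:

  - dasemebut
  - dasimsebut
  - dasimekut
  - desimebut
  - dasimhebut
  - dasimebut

Vemiri: start from *datemhebut.
  rule 1 (palatalisation): datemhebut → dasemhebut
  rule 2: no change — dasemhebut
  rule 3 (pre-nasal raising): dasemhebut → dasimhebut
  rule 4 (h-loss): dasimhebut → dasimebut
  ⇒ Vemiri dasimebut
Among the options, 'dasimebut' alone shows every Vemiri change applied in order.

dasimebut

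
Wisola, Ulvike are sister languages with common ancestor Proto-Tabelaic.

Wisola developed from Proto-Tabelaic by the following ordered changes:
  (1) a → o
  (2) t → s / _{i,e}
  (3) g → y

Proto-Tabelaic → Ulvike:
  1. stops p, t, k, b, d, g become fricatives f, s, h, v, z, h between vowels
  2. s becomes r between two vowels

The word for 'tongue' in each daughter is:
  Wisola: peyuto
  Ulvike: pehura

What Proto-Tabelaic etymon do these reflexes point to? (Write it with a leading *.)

Position 3: Wisola has y, Ulvike has h. Taking the neighbouring segments as reconstructed: Wisola y could go back to *g or *y; Ulvike h could go back to *k or *g or *h — the one source consistent with every daughter is *g.
Position 6: Wisola has o, Ulvike has a. Ulvike preserves a here (none of its changes turn any other segment into a), so the proto-segment is *a.
Continuing position by position gives *peguta; check it forward:
Wisola: *peguta > peguto > peyuto  (by vowel merger, unconditioned shift)
Ulvike: start from *peguta.
  rule 1 (intervocalic lenition): peguta → pehusa
  rule 2 (rhotacism): pehusa → pehura
  ⇒ Ulvike pehura
No other proto-form is consistent with every reflex, so the reconstruction is *peguta.

*peguta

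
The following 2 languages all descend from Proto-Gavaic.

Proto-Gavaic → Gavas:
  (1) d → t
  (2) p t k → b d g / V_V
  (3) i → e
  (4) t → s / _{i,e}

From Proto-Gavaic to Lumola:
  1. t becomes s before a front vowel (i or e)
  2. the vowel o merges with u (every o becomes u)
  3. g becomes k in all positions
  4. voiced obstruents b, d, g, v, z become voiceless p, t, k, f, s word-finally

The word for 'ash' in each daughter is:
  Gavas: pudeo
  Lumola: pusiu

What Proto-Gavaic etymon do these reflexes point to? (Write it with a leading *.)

Position 5: Gavas has o, Lumola has u. Gavas preserves o here (none of its changes turn any other segment into o), so the proto-segment is *o.
Position 4: Gavas has e, Lumola has i. Lumola preserves i here (none of its changes turn any other segment into i), so the proto-segment is *i.
Continuing position by position gives *putio; check it forward:
Gavas: *putio > pudio > pudeo  (by intervocalic voicing, vowel merger)
Lumola: start from *putio.
  rule 1 (palatalisation): putio → pusio
  rule 2 (vowel merger): pusio → pusiu
  rule 3: no change — pusiu
  rule 4: no change — pusiu
  ⇒ Lumola pusiu
*putio is the unique common source.

*putio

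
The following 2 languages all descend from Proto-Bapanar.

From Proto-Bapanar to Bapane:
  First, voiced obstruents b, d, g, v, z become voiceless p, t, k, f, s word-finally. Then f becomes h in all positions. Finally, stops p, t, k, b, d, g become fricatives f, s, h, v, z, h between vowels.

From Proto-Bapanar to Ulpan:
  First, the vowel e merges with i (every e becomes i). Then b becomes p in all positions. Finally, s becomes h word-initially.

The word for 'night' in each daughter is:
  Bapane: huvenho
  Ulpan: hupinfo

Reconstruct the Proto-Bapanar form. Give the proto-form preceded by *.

Position 4: Bapane has e, Ulpan has i. Bapane preserves e here (none of its changes turn any other segment into e), so the proto-segment is *e.
Position 3: Bapane has v, Ulpan has p. Taking the neighbouring segments as reconstructed: Bapane v could go back to *b or *v; Ulpan p could go back to *p or *b — the one source consistent with every daughter is *b.
Continuing position by position gives *hubenfo; check it forward:
Bapane: *hubenfo
  hubenfo (rule 1 does not apply)
  hubenfo → hubenho   [unconditioned shift]
  hubenho → huvenho   [intervocalic lenition]
  giving Bapane huvenho.
Ulpan: start from *hubenfo.
  rule 1 (vowel merger): hubenfo → hubinfo
  rule 2 (unconditioned shift): hubinfo → hupinfo
  rule 3: no change — hupinfo
  ⇒ Ulpan hupinfo
*hubenfo is the unique common source.

*hubenfo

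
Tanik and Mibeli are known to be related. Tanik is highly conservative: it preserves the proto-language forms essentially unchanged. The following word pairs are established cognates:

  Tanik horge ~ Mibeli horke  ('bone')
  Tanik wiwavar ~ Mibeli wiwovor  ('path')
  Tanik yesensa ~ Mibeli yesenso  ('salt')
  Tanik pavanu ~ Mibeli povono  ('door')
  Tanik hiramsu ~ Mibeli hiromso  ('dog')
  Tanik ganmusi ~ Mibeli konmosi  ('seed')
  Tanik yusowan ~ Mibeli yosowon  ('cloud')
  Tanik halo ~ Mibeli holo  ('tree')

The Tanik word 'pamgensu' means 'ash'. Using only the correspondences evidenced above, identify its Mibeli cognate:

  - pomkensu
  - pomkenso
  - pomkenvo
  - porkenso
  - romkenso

pomkenso

hiramsu ~ hiromso — Tanik a corresponds to Mibeli o after a consonant, before a nasal.
horge ~ horke — Tanik g corresponds to Mibeli k after a consonant, before a front vowel.
pavanu ~ povono, hiramsu ~ hiromso — Tanik u corresponds to Mibeli o word-finally.
Applying these to Tanik 'pamgensu':
  pamgensu → pomgensu   (a→o after a consonant, before a nasal)
  pomgensu → pomkensu   (g→k after a consonant, before a front vowel)
  pomkensu → pomkenso   (u→o word-finally)
So the Mibeli cognate is 'pomkenso'.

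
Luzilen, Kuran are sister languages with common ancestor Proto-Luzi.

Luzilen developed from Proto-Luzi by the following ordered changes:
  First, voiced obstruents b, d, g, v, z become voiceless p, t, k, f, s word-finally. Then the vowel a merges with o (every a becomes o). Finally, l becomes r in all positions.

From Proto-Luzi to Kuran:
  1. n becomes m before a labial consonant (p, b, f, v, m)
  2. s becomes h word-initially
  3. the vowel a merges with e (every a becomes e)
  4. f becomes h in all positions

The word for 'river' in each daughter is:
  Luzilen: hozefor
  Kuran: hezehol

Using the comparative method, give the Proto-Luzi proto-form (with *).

Position 2: Luzilen has o, Kuran has e. Taking the neighbouring segments as reconstructed: Luzilen o could go back to *a or *o; Kuran e could go back to *a or *e — the one source consistent with every daughter is *a.
Position 7: Luzilen has r, Kuran has l. Kuran preserves l here (none of its changes turn any other segment into l), so the proto-segment is *l.
Position 5: Luzilen has f, Kuran has h. Taking the neighbouring segments as reconstructed: Luzilen f can only go back to *f; Kuran h could go back to *f or *h — the one source consistent with every daughter is *f.
Verify the candidate proto-form against each daughter:
Luzilen: *hazefol > hozefol > hozefor  (by vowel merger, unconditioned shift)
Kuran: *hazefol > hezefol > hezehol  (by vowel merger, unconditioned shift)
*hazefol is the unique common source.

*hazefol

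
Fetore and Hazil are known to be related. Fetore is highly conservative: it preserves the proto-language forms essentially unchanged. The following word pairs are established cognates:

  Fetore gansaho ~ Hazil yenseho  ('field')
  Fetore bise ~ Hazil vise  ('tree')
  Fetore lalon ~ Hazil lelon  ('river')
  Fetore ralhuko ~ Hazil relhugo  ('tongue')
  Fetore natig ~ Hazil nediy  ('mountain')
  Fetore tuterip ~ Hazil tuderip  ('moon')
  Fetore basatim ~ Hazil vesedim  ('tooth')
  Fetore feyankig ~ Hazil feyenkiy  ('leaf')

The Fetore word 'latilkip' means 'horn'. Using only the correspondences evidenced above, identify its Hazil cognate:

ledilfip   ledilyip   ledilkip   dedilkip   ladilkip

ledilkip

gansaho ~ yenseho, lalon ~ lelon — Fetore a corresponds to Hazil e after a consonant, before a consonant other than r, m, n, p, b, f, v.
natig ~ nediy, basatim ~ vesedim — Fetore t corresponds to Hazil d between vowels (before a front vowel).
Applying these to Fetore 'latilkip':
  latilkip → letilkip   (a→e after a consonant, before a consonant other than r, m, n, p, b, f, v)
  letilkip → ledilkip   (t→d between vowels (before a front vowel))
So the Hazil cognate is 'ledilkip'.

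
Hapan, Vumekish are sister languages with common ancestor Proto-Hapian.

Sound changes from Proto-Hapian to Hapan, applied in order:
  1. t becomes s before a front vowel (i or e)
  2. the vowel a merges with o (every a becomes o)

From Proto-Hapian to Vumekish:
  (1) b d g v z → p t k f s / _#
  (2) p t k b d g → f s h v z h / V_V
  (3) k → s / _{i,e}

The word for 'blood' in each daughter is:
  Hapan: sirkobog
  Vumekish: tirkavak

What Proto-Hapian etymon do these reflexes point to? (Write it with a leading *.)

*tirkabag

Position 6: Hapan has b, Vumekish has v. Hapan preserves b here (none of its changes turn any other segment into b), so the proto-segment is *b.
Position 8: Hapan has g, Vumekish has k. Hapan preserves g here (none of its changes turn any other segment into g), so the proto-segment is *g.
Verify the candidate proto-form against each daughter:
Hapan: *tirkabag > sirkabag > sirkobog  (by palatalisation, vowel merger)
Vumekish: *tirkabag > tirkabak > tirkavak  (by final devoicing, intervocalic lenition)
Only *tirkabag yields all of Hapan sirkobog, Vumekish tirkavak.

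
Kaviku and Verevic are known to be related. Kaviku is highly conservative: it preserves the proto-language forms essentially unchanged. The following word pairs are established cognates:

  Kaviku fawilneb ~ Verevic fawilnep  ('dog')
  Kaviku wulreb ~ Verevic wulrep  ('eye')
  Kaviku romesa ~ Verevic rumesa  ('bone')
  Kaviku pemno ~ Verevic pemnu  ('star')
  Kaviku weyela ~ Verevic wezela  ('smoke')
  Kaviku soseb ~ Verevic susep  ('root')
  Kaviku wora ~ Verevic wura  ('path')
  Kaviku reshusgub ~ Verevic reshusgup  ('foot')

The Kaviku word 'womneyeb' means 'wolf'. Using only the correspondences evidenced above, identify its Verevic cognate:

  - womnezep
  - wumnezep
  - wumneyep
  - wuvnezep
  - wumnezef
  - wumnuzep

romesa ~ rumesa — Kaviku o corresponds to Verevic u after a consonant, before a nasal.
weyela ~ wezela — Kaviku y corresponds to Verevic z between vowels (before a front vowel).
fawilneb ~ fawilnep, wulreb ~ wulrep — Kaviku b corresponds to Verevic p word-finally.
Applying these to Kaviku 'womneyeb':
  womneyeb → wumneyeb   (o→u after a consonant, before a nasal)
  wumneyeb → wumnezeb   (y→z between vowels (before a front vowel))
  wumnezeb → wumnezep   (b→p word-finally)
So the Verevic cognate is 'wumnezep'.

wumnezep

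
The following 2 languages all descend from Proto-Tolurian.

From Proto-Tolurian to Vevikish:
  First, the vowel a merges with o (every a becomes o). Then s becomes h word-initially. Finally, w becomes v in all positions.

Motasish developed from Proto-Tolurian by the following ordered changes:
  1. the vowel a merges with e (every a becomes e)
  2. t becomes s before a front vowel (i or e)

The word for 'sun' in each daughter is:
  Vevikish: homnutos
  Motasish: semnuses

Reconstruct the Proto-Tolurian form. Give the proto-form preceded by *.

*samnutas

Position 7: Vevikish has o, Motasish has e. Taking the neighbouring segments as reconstructed: Vevikish o could go back to *a or *o; Motasish e could go back to *a or *e — the one source consistent with every daughter is *a.
Position 6: Vevikish has t, Motasish has s. Vevikish preserves t here (none of its changes turn any other segment into t), so the proto-segment is *t.
Position 2: Vevikish has o, Motasish has e. Taking the neighbouring segments as reconstructed: Vevikish o could go back to *a or *o; Motasish e could go back to *a or *e — the one source consistent with every daughter is *a.
This points to *samnutas. Verify forward in each daughter:
Vevikish: start from *samnutas.
  rule 1 (vowel merger): samnutas → somnutos
  rule 2 (debuccalisation): somnutos → homnutos
  rule 3: no change — homnutos
  ⇒ Vevikish homnutos
Motasish: *samnutas
  samnutas → semnutes   [vowel merger]
  semnutes → semnuses   [palatalisation]
  giving Motasish semnuses.
Only *samnutas yields all of Vevikish homnutos, Motasish semnuses.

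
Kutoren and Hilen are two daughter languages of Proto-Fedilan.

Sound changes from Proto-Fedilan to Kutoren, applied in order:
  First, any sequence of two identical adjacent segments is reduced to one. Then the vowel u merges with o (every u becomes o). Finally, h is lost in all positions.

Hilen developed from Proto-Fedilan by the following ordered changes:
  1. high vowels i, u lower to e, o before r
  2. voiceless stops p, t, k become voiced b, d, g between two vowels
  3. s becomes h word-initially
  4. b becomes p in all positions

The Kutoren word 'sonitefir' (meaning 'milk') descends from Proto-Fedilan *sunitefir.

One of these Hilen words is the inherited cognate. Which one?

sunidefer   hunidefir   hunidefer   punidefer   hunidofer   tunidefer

hunidefer

Hilen: *sunitefir > sunitefer > sunidefer > hunidefer  (by pre-rhotic lowering, intervocalic voicing, debuccalisation)
The other candidates each miss or misapply at least one Hilen change.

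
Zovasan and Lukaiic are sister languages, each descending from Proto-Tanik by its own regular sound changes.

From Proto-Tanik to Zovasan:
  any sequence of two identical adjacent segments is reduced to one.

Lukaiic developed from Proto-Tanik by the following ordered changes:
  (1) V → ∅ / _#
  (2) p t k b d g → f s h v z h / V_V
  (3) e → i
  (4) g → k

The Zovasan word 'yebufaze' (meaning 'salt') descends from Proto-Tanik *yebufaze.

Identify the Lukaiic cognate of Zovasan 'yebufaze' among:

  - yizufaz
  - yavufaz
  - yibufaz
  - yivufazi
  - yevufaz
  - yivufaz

Lukaiic: *yebufaze > yebufaz > yevufaz > yivufaz  (by apocope, intervocalic lenition, vowel merger)
The other candidates each miss or misapply at least one Lukaiic change.

yivufaz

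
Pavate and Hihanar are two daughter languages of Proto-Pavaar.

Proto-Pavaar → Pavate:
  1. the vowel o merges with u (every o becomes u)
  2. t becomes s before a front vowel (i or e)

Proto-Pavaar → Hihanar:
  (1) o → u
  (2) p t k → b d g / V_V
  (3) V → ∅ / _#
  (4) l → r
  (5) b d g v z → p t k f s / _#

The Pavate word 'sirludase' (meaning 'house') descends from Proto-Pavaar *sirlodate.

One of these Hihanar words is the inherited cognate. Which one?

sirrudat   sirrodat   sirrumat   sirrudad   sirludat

sirrudat

Hihanar: *sirlodate > sirludate > sirludade > sirludad > sirrudad > sirrudat  (by vowel merger, intervocalic voicing, apocope, unconditioned shift, final devoicing)
Among the options, 'sirrudat' alone shows every Hihanar change applied in order.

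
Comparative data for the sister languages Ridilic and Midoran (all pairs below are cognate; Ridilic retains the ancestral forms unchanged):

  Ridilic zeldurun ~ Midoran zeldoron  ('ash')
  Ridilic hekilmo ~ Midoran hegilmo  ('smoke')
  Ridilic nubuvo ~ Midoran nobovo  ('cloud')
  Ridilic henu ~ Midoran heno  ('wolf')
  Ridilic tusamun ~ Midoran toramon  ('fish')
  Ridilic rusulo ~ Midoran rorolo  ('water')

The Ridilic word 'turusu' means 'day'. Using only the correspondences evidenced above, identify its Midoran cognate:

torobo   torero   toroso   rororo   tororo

tororo

zeldurun ~ zeldoron — Ridilic u corresponds to Midoran o after a consonant, before r.
tusamun ~ toramon, rusulo ~ rorolo — Ridilic u corresponds to Midoran o after a consonant, before a consonant other than r, m, n, p, b, f, v.
rusulo ~ rorolo — Ridilic s corresponds to Midoran r between vowels (before a back vowel).
henu ~ heno — Ridilic u corresponds to Midoran o word-finally.
Applying these to Ridilic 'turusu':
  turusu → torusu   (u→o after a consonant, before r)
  torusu → torosu   (u→o after a consonant, before a consonant other than r, m, n, p, b, f, v)
  torosu → tororu   (s→r between vowels (before a back vowel))
  tororu → tororo   (u→o word-finally)
So the Midoran cognate is 'tororo'.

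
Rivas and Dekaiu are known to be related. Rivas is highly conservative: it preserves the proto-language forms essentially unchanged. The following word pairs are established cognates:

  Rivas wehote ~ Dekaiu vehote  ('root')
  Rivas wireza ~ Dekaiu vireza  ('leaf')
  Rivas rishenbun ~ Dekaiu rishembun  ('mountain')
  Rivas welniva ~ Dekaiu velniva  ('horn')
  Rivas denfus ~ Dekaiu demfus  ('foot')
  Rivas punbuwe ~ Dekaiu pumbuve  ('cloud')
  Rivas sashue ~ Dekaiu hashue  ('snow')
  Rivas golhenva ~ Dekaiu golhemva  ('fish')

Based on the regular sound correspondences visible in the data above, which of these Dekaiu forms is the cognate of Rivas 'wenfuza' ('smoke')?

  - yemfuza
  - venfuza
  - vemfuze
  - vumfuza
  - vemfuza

vemfuza

wehote ~ vehote, welniva ~ velniva — Rivas w corresponds to Dekaiu v word-initially before a front vowel.
denfus ~ demfus — Rivas n corresponds to Dekaiu m after a vowel, before a labial obstruent.
Applying these to Rivas 'wenfuza':
  wenfuza → venfuza   (w→v word-initially before a front vowel)
  venfuza → vemfuza   (n→m after a vowel, before a labial obstruent)
So the Dekaiu cognate is 'vemfuza'.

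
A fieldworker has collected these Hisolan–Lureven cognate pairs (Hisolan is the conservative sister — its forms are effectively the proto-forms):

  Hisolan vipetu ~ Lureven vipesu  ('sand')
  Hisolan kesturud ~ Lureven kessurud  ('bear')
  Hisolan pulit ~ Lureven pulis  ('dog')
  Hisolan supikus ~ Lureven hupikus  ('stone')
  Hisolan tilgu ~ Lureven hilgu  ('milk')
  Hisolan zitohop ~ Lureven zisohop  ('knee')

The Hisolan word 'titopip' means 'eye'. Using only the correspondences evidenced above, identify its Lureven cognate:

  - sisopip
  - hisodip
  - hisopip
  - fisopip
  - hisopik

hisopip

tilgu ~ hilgu — Hisolan t corresponds to Lureven h word-initially before a front vowel.
zitohop ~ zisohop — Hisolan t corresponds to Lureven s between vowels (before a back vowel).
Applying these to Hisolan 'titopip':
  titopip → hitopip   (t→h word-initially before a front vowel)
  hitopip → hisopip   (t→s between vowels (before a back vowel))
So the Lureven cognate is 'hisopip'.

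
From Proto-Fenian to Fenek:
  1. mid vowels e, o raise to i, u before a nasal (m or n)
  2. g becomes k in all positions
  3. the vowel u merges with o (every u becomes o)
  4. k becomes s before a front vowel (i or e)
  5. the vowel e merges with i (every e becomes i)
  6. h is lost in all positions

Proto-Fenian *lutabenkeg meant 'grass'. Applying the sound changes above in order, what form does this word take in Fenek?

lotabinsik

Fenek: start from *lutabenkeg.
  rule 1 (pre-nasal raising): lutabenkeg → lutabinkeg
  rule 2 (unconditioned shift): lutabinkeg → lutabinkek
  rule 3 (vowel merger): lutabinkek → lotabinkek
  rule 4 (palatalisation): lotabinkek → lotabinsek
  rule 5 (vowel merger): lotabinsek → lotabinsik
  rule 6: no change — lotabinsik
  ⇒ Fenek lotabinsik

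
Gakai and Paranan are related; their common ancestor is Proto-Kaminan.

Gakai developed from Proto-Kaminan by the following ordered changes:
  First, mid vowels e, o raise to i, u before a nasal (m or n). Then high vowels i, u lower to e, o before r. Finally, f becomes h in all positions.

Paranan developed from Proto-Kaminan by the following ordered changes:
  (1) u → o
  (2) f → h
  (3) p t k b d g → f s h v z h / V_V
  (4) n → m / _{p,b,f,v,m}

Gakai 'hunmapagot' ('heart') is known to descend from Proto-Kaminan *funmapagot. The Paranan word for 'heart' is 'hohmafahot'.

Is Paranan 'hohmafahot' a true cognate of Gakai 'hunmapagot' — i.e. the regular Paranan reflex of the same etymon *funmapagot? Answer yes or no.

no

Derive the expected Paranan reflex of *funmapagot:
Paranan: *funmapagot
  funmapagot → fonmapagot   [vowel merger]
  fonmapagot → honmapagot   [unconditioned shift]
  honmapagot → honmafahot   [intervocalic lenition]
  honmafahot → hommafahot   [nasal place assimilation]
  giving Paranan hommafahot.
The regular Paranan reflex would be 'hommafahot', but the attested form is 'hohmafahot'. The correspondence is irregular, so they are not cognates (the Paranan form has a different source).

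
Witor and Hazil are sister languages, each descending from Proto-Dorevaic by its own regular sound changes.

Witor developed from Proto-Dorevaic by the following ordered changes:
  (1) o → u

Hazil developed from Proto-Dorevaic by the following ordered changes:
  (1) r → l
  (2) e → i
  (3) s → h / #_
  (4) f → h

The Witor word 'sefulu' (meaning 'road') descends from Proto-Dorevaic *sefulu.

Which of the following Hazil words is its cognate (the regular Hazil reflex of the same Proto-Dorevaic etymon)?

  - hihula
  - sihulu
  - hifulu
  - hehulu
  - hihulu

Hazil: start from *sefulu.
  rule 1: no change — sefulu
  rule 2 (vowel merger): sefulu → sifulu
  rule 3 (debuccalisation): sifulu → hifulu
  rule 4 (unconditioned shift): hifulu → hihulu
  ⇒ Hazil hihulu
Only 'hihulu' matches the regular Hazil development of *sefulu.

hihulu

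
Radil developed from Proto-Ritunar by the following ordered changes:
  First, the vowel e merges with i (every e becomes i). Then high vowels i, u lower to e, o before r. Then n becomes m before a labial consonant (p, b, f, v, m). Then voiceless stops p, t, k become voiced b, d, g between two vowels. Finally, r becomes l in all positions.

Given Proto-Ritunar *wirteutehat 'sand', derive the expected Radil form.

Radil: start from *wirteutehat.
  rule 1 (vowel merger): wirteutehat → wirtiutihat
  rule 2 (pre-rhotic lowering): wirtiutihat → wertiutihat
  rule 3: no change — wertiutihat
  rule 4 (intervocalic voicing): wertiutihat → wertiudihat
  rule 5 (unconditioned shift): wertiudihat → weltiudihat
  ⇒ Radil weltiudihat

weltiudihat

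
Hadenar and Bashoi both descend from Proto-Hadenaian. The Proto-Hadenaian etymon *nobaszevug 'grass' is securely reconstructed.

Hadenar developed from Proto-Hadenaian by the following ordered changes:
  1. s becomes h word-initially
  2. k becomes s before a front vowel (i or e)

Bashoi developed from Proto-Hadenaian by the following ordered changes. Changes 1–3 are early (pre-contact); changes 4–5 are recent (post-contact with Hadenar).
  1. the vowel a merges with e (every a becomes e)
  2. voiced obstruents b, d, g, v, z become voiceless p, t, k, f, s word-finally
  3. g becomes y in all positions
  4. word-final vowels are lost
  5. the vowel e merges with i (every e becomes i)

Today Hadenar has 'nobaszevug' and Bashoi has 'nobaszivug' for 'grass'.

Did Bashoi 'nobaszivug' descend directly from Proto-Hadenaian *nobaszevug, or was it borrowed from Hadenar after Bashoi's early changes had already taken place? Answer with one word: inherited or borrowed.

borrowed

If inherited, *nobaszevug would pass through all of Bashoi's changes:
Bashoi: *nobaszevug > nobeszevug > nobeszevuk > nobiszivuk  (by vowel merger, final devoicing, vowel merger)
If borrowed from Hadenar 'nobaszevug' after the early changes, it would undergo only the recent ones:
  rule 4 (apocope): no change (nobaszevug)
  rule 5 (vowel merger): nobaszevug → nobaszivug
  ⇒ as a loan: nobaszivug
Bashoi 'nobaszivug' matches the loan outcome 'nobaszivug', not the inherited 'nobiszivuk' — it skipped the early Bashoi changes, so it was borrowed from Hadenar.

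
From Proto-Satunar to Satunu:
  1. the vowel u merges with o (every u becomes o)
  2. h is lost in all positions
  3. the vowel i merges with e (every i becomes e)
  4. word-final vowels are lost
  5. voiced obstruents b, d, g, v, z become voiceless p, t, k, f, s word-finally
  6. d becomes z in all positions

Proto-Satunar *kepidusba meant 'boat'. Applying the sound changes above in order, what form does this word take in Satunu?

kepezosp

Satunu: *kepidusba
  kepidusba → kepidosba   [vowel merger]
  kepidosba (rule 2 does not apply)
  kepidosba → kepedosba   [vowel merger]
  kepedosba → kepedosb   [apocope]
  kepedosb → kepedosp   [final devoicing]
  kepedosp → kepezosp   [unconditioned shift]
  giving Satunu kepezosp.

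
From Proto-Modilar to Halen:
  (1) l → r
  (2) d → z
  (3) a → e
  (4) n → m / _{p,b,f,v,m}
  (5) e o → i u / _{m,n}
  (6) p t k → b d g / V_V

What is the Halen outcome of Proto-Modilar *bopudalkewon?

Halen: *bopudalkewon > bopudarkewon > bopuzarkewon > bopuzerkewon > bopuzerkewun > bobuzerkewun  (by unconditioned shift, unconditioned shift, vowel merger, pre-nasal raising, intervocalic voicing)

bobuzerkewun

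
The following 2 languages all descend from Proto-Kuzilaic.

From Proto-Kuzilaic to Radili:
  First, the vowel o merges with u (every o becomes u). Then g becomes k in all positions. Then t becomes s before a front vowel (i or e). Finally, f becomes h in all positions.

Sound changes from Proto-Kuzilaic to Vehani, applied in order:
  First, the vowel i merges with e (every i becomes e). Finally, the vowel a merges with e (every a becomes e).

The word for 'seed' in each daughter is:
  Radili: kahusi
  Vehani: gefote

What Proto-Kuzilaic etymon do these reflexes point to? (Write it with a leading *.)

*gafoti

Position 5: Radili has s, Vehani has t. Vehani preserves t here (none of its changes turn any other segment into t), so the proto-segment is *t.
Position 6: Radili has i, Vehani has e. Radili preserves i here (none of its changes turn any other segment into i), so the proto-segment is *i.
Continuing position by position gives *gafoti; check it forward:
Radili: start from *gafoti.
  rule 1 (vowel merger): gafoti → gafuti
  rule 2 (unconditioned shift): gafuti → kafuti
  rule 3 (palatalisation): kafuti → kafusi
  rule 4 (unconditioned shift): kafusi → kahusi
  ⇒ Radili kahusi
Vehani: *gafoti
  gafoti → gafote   [vowel merger]
  gafote → gefote   [vowel merger]
  giving Vehani gefote.
Only *gafoti yields all of Radili kahusi, Vehani gefote.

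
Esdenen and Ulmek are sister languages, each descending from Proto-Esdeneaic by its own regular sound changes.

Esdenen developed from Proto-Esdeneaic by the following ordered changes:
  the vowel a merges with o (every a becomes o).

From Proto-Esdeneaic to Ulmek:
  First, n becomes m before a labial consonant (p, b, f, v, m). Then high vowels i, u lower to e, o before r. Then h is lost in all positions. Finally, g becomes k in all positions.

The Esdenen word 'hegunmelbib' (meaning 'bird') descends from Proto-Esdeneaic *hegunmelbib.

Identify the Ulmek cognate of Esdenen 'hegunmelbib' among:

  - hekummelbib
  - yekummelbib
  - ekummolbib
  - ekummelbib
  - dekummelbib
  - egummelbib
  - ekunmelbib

ekummelbib

Ulmek: *hegunmelbib
  hegunmelbib → hegummelbib   [nasal place assimilation]
  hegummelbib (rule 2 does not apply)
  hegummelbib → egummelbib   [h-loss]
  egummelbib → ekummelbib   [unconditioned shift]
  giving Ulmek ekummelbib.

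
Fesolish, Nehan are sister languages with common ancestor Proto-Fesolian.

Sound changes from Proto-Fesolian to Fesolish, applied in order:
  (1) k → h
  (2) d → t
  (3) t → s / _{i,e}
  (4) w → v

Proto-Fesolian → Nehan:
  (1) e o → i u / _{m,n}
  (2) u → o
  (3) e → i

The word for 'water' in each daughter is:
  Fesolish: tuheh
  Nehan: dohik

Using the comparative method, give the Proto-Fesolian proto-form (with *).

*duhek

Position 4: Fesolish has e, Nehan has i. Fesolish preserves e here (none of its changes turn any other segment into e), so the proto-segment is *e.
Position 1: Fesolish has t, Nehan has d. Nehan preserves d here (none of its changes turn any other segment into d), so the proto-segment is *d.
Continuing position by position gives *duhek; check it forward:
Fesolish: start from *duhek.
  rule 1 (unconditioned shift): duhek → duheh
  rule 2 (unconditioned shift): duheh → tuheh
  rule 3: no change — tuheh
  rule 4: no change — tuheh
  ⇒ Fesolish tuheh
Nehan: *duhek
  duhek (rule 1 does not apply)
  duhek → dohek   [vowel merger]
  dohek → dohik   [vowel merger]
  giving Nehan dohik.
*duhek is the unique common source.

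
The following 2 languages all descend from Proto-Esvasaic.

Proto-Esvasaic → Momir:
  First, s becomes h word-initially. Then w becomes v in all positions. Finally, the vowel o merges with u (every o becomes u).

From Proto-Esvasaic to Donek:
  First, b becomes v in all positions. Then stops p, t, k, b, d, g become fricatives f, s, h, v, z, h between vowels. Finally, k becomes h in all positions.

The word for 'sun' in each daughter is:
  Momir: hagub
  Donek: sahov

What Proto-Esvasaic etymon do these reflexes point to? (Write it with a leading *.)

Position 5: Momir has b, Donek has v. Momir preserves b here (none of its changes turn any other segment into b), so the proto-segment is *b.
Position 3: Momir has g, Donek has h. Momir preserves g here (none of its changes turn any other segment into g), so the proto-segment is *g.
Position 4: Momir has u, Donek has o. Donek preserves o here (none of its changes turn any other segment into o), so the proto-segment is *o.
Verify the candidate proto-form against each daughter:
Momir: *sagob > hagob > hagub  (by debuccalisation, vowel merger)
Donek: *sagob
  sagob → sagov   [unconditioned shift]
  sagov → sahov   [intervocalic lenition]
  sahov (rule 3 does not apply)
  giving Donek sahov.
No other proto-form is consistent with every reflex, so the reconstruction is *sagob.

*sagob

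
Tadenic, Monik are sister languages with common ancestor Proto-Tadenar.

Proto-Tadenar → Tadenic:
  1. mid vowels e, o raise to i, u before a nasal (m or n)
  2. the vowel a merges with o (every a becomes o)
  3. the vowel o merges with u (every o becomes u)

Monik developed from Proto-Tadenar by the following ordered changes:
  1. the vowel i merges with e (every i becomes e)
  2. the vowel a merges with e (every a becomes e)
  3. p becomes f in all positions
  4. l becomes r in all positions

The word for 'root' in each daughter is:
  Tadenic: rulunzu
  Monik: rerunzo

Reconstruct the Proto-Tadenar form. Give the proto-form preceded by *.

Position 3: Tadenic has l, Monik has r. Tadenic preserves l here (none of its changes turn any other segment into l), so the proto-segment is *l.
Position 7: Tadenic has u, Monik has o. Monik preserves o here (none of its changes turn any other segment into o), so the proto-segment is *o.
Position 2: Tadenic has u, Monik has e. Taking the neighbouring segments as reconstructed: Tadenic u could go back to *a or *o or *u; Monik e could go back to *a or *e or *i — the one source consistent with every daughter is *a.
This points to *ralunzo. Verify forward in each daughter:
Tadenic: start from *ralunzo.
  rule 1: no change — ralunzo
  rule 2 (vowel merger): ralunzo → rolunzo
  rule 3 (vowel merger): rolunzo → rulunzu
  ⇒ Tadenic rulunzu
Monik: *ralunzo
  ralunzo (rule 1 does not apply)
  ralunzo → relunzo   [vowel merger]
  relunzo (rule 3 does not apply)
  relunzo → rerunzo   [unconditioned shift]
  giving Monik rerunzo.
*ralunzo is the unique common source.

*ralunzo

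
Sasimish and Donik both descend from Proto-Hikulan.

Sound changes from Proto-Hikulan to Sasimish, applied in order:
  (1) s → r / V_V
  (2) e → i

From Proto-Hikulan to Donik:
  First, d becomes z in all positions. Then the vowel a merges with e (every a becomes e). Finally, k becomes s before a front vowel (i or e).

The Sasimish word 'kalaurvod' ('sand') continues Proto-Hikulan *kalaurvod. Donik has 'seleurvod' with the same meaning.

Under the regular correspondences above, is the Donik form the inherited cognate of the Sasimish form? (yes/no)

Derive the expected Donik reflex of *kalaurvod:
Donik: start from *kalaurvod.
  rule 1 (unconditioned shift): kalaurvod → kalaurvoz
  rule 2 (vowel merger): kalaurvoz → keleurvoz
  rule 3 (palatalisation): keleurvoz → seleurvoz
  ⇒ Donik seleurvoz
The regular Donik reflex would be 'seleurvoz', but the attested form is 'seleurvod'. The correspondence is irregular, so they are not cognates (the Donik form has a different source).

no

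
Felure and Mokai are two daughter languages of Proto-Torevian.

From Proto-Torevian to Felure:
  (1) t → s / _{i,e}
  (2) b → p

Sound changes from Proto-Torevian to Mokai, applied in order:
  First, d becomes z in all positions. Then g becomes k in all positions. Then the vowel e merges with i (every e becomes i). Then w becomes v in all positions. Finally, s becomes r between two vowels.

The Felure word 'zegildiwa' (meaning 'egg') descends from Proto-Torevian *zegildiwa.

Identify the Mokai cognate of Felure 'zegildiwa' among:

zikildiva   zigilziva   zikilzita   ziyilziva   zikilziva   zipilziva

zikilziva

Mokai: *zegildiwa > zegilziwa > zekilziwa > zikilziwa > zikilziva  (by unconditioned shift, unconditioned shift, vowel merger, unconditioned shift)
Among the options, 'zikilziva' alone shows every Mokai change applied in order.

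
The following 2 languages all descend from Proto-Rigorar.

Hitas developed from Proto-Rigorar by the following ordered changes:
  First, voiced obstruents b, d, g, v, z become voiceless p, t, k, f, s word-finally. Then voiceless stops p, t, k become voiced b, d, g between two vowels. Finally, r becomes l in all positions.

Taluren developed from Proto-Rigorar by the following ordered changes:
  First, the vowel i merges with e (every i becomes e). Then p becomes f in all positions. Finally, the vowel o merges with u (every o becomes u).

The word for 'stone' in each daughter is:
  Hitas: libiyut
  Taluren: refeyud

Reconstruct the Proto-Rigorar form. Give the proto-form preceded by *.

Position 1: Hitas has l, Taluren has r. Taluren preserves r here (none of its changes turn any other segment into r), so the proto-segment is *r.
Position 3: Hitas has b, Taluren has f. Taking the neighbouring segments as reconstructed: Hitas b could go back to *p or *b; Taluren f could go back to *p or *f — the one source consistent with every daughter is *p.
Position 2: Hitas has i, Taluren has e. Hitas preserves i here (none of its changes turn any other segment into i), so the proto-segment is *i.
This points to *ripiyud. Verify forward in each daughter:
Hitas: *ripiyud
  ripiyud → ripiyut   [final devoicing]
  ripiyut → ribiyut   [intervocalic voicing]
  ribiyut → libiyut   [unconditioned shift]
  giving Hitas libiyut.
Taluren: *ripiyud
  ripiyud → repeyud   [vowel merger]
  repeyud → refeyud   [unconditioned shift]
  refeyud (rule 3 does not apply)
  giving Taluren refeyud.
No other proto-form is consistent with every reflex, so the reconstruction is *ripiyud.

*ripiyud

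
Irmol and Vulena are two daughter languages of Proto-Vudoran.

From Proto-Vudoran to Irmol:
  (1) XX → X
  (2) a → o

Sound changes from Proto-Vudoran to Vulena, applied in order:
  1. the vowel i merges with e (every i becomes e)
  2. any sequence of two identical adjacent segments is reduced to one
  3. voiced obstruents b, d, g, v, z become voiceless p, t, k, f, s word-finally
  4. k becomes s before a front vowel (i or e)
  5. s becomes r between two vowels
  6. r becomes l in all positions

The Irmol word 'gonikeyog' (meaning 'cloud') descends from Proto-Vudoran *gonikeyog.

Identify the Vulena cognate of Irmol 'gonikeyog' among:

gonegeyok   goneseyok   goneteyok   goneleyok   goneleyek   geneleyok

goneleyok

Vulena: start from *gonikeyog.
  rule 1 (vowel merger): gonikeyog → gonekeyog
  rule 2: no change — gonekeyog
  rule 3 (final devoicing): gonekeyog → gonekeyok
  rule 4 (palatalisation): gonekeyok → goneseyok
  rule 5 (rhotacism): goneseyok → gonereyok
  rule 6 (unconditioned shift): gonereyok → goneleyok
  ⇒ Vulena goneleyok
Among the options, 'goneleyok' alone shows every Vulena change applied in order.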